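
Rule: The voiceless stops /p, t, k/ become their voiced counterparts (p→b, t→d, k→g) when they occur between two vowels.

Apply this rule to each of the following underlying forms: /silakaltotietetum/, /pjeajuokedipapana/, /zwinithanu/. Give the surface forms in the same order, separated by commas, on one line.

/silakaltotietetum/: /k/ is a voiceless stop between vowels /a/ and /a/, so it voices to [g]. /t/ is a voiceless stop between vowels /o/ and /i/, so it voices to [d]. /t/ is a voiceless stop between vowels /e/ and /e/, so it voices to [d]. /t/ is a voiceless stop between vowels /e/ and /u/, so it voices to [d]. → [silagaltodiededum].
/pjeajuokedipapana/: /k/ is a voiceless stop between vowels /o/ and /e/, so it voices to [g]. /p/ is a voiceless stop between vowels /i/ and /a/, so it voices to [b]. /p/ is a voiceless stop between vowels /a/ and /a/, so it voices to [b]. → [pjeajuogedibabana].
/zwinithanu/: the rule's environment is not met; surfaces unchanged as [zwinithanu].

silagaltodiededum, pjeajuogedibabana, zwinithanu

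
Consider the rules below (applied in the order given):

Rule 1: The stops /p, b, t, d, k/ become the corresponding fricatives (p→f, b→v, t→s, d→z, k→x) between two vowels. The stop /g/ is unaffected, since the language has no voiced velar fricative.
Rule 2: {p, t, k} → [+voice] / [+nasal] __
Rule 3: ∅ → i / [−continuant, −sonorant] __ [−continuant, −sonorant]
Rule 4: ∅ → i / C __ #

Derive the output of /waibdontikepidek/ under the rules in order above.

Rule 1 (intervocalic spirantization): /k/ is a stop between vowels /i/ and /e/, so it spirantizes to the fricative [x]. /p/ is a stop between vowels /e/ and /i/, so it spirantizes to the fricative [f]. /d/ is a stop between vowels /i/ and /e/, so it spirantizes to the fricative [z]. /waibdontikepidek/ → waibdontixefizek.
Rule 2 (post-nasal voicing): /t/ is a voiceless stop immediately after the nasal /n/, so it voices to [d]. /waibdontixefizek/ → waibdondixefizek.
Rule 3 (stop-cluster i-epenthesis): /b/ and /d/ form a stop–stop cluster, so [i] is inserted between them. /waibdondixefizek/ → waibidondixefizek.
Rule 4 (final i-epenthesis): the form ends in the consonant /k/, so [i] is inserted word-finally. /waibidondixefizek/ → waibidondixefizeki.

waibidondixefizeki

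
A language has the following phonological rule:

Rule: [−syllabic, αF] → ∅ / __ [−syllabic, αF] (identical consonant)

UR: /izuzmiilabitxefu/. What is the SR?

izuzmiilabitxefu

No segment of /izuzmiilabitxefu/ meets the structural description of the rule, so the form surfaces unchanged.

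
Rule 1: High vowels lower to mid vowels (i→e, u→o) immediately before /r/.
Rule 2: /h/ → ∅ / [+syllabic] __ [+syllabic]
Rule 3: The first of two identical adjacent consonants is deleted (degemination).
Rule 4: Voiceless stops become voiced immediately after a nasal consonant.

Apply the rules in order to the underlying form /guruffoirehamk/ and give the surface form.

Rule 1 (pre-rhotic lowering): /u/ is a high vowel immediately before /r/, so it lowers to [o]. /i/ is a high vowel immediately before /r/, so it lowers to [e]. /guruffoirehamk/ → goruffoerehamk.
Rule 2 (intervocalic h-deletion): /h/ occurs between vowels /e/ and /a/, so it deletes. /goruffoerehamk/ → goruffoereamk.
Rule 3 (degemination): /ff/ is a geminate; the first /f/ deletes. /goruffoereamk/ → gorufoereamk.
Rule 4 (post-nasal voicing): /k/ is a voiceless stop immediately after the nasal /m/, so it voices to [g]. /gorufoereamk/ → gorufoereamg.

gorufoereamg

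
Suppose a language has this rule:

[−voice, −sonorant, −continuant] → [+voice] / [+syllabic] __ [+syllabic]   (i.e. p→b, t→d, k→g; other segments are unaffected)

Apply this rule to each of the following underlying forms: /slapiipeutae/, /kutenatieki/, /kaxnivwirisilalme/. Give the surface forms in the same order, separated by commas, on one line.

slabiibeudae, kudenadiegi, kaxnivwirisilalme

/slapiipeutae/: /p/ is a voiceless stop between vowels /a/ and /i/, so it voices to [b]. /p/ is a voiceless stop between vowels /i/ and /e/, so it voices to [b]. /t/ is a voiceless stop between vowels /u/ and /a/, so it voices to [d]. → [slabiibeudae].
/kutenatieki/: /t/ is a voiceless stop between vowels /u/ and /e/, so it voices to [d]. /t/ is a voiceless stop between vowels /a/ and /i/, so it voices to [d]. /k/ is a voiceless stop between vowels /e/ and /i/, so it voices to [g]. → [kudenadiegi].
/kaxnivwirisilalme/: the rule's environment is not met; surfaces unchanged as [kaxnivwirisilalme].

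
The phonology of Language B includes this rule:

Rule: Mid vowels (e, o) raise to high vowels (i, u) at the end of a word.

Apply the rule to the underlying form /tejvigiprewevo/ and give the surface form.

tejvigiprewevu

Scanning /tejvigiprewevo/: /e/ at position 2 is not in the conditioning environment; /e/ at position 10 is not in the conditioning environment; /e/ at position 12 is not in the conditioning environment; /o/ is a mid vowel in word-final position, so it raises to [u].
Result: [tejvigiprewevu].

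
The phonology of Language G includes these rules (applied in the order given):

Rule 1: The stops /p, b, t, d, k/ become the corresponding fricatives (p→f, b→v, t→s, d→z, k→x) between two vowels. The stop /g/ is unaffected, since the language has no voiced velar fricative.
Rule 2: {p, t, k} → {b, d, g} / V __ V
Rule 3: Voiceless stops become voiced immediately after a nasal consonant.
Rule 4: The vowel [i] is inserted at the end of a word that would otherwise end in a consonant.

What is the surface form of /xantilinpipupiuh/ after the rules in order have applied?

xandilinbifufiuhi

Rule 1 (intervocalic spirantization): /p/ is a stop between vowels /i/ and /u/, so it spirantizes to the fricative [f]. /p/ is a stop between vowels /u/ and /i/, so it spirantizes to the fricative [f]. /xantilinpipupiuh/ → xantilinpifufiuh.
Rule 2 (intervocalic voicing): no segment meets the environment; /xantilinpifufiuh/ is unchanged.
Rule 3 (post-nasal voicing): /t/ is a voiceless stop immediately after the nasal /n/, so it voices to [d]. /p/ is a voiceless stop immediately after the nasal /n/, so it voices to [b]. /xantilinpifufiuh/ → xandilinbifufiuh.
Rule 4 (final i-epenthesis): the form ends in the consonant /h/, so [i] is inserted word-finally. /xandilinbifufiuh/ → xandilinbifufiuhi.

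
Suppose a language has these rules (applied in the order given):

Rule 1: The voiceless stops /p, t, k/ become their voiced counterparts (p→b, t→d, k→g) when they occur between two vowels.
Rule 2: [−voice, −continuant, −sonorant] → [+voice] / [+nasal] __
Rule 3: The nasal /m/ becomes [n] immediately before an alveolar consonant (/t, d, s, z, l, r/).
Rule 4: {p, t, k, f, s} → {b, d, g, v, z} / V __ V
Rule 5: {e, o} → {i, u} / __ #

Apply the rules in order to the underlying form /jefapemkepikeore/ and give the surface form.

jevabemgebigeori

Rule 1 (intervocalic voicing): /p/ is a voiceless stop between vowels /a/ and /e/, so it voices to [b]. /p/ is a voiceless stop between vowels /e/ and /i/, so it voices to [b]. /k/ is a voiceless stop between vowels /i/ and /e/, so it voices to [g]. /jefapemkepikeore/ → jefabemkebigeore.
Rule 2 (post-nasal voicing): /k/ is a voiceless stop immediately after the nasal /m/, so it voices to [g]. /jefabemkebigeore/ → jefabemgebigeore.
Rule 3 (nasal place assimilation): no segment meets the environment; /jefabemgebigeore/ is unchanged.
Rule 4 (intervocalic voicing): /f/ is a voiceless obstruent between vowels /e/ and /a/, so it voices to [v]. /jefabemgebigeore/ → jevabemgebigeore.
Rule 5 (final vowel raising): /e/ is a mid vowel in word-final position, so it raises to [i]. /jevabemgebigeore/ → jevabemgebigeori.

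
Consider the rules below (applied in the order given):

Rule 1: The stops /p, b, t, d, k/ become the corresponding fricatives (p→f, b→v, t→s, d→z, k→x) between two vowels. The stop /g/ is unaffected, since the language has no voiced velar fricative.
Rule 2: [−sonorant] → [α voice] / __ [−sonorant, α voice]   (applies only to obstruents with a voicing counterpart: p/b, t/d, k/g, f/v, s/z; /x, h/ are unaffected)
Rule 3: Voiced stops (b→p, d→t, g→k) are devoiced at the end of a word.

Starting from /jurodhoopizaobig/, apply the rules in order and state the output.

jurothoofizaovik

Rule 1 (intervocalic spirantization): /p/ is a stop between vowels /o/ and /i/, so it spirantizes to the fricative [f]. /b/ is a stop between vowels /o/ and /i/, so it spirantizes to the fricative [v]. /jurodhoopizaobig/ → jurodhoofizaovig.
Rule 2 (regressive voicing assimilation): /d/ precedes the voiceless obstruent /h/, so it devoices to [t] by assimilation. /jurodhoofizaovig/ → jurothoofizaovig.
Rule 3 (final devoicing): /g/ is a voiced stop in word-final position, so it devoices to [k]. /jurothoofizaovig/ → jurothoofizaovik.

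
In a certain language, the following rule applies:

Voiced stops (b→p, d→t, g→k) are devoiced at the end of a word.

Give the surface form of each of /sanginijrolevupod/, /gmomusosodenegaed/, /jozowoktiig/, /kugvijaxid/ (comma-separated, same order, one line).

/sanginijrolevupod/: /d/ is a voiced stop in word-final position, so it devoices to [t]. → [sanginijrolevupot].
/gmomusosodenegaed/: /d/ is a voiced stop in word-final position, so it devoices to [t]. → [gmomusosodenegaet].
/jozowoktiig/: /g/ is a voiced stop in word-final position, so it devoices to [k]. → [jozowoktiik].
/kugvijaxid/: /d/ is a voiced stop in word-final position, so it devoices to [t]. → [kugvijaxit].

sanginijrolevupot, gmomusosodenegaet, jozowoktiik, kugvijaxit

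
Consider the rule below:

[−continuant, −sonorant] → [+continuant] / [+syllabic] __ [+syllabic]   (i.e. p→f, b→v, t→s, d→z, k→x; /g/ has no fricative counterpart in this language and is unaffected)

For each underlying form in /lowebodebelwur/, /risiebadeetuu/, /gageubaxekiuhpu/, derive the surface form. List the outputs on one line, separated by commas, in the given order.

lowevozevelwur, risievazeesuu, gageuvaxexiuhpu

/lowebodebelwur/: /b/ is a stop between vowels /e/ and /o/, so it spirantizes to the fricative [v]. /d/ is a stop between vowels /o/ and /e/, so it spirantizes to the fricative [z]. /b/ is a stop between vowels /e/ and /e/, so it spirantizes to the fricative [v]. → [lowevozevelwur].
/risiebadeetuu/: /b/ is a stop between vowels /e/ and /a/, so it spirantizes to the fricative [v]. /d/ is a stop between vowels /a/ and /e/, so it spirantizes to the fricative [z]. /t/ is a stop between vowels /e/ and /u/, so it spirantizes to the fricative [s]. → [risievazeesuu].
/gageubaxekiuhpu/: /b/ is a stop between vowels /u/ and /a/, so it spirantizes to the fricative [v]. /k/ is a stop between vowels /e/ and /i/, so it spirantizes to the fricative [x]. → [gageuvaxexiuhpu].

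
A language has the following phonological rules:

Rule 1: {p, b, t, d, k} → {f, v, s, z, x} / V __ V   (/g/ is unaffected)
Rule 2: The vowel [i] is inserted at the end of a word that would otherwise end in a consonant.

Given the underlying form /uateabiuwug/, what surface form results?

uaseaviuwugi

Rule 1 (intervocalic spirantization): /t/ is a stop between vowels /a/ and /e/, so it spirantizes to the fricative [s]. /b/ is a stop between vowels /a/ and /i/, so it spirantizes to the fricative [v]. /uateabiuwug/ → uaseaviuwug.
Rule 2 (final i-epenthesis): the form ends in the consonant /g/, so [i] is inserted word-finally. /uaseaviuwug/ → uaseaviuwugi.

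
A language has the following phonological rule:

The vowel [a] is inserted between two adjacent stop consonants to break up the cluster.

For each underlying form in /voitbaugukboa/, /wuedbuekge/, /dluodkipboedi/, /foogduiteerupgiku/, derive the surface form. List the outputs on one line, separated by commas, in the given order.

/voitbaugukboa/: /t/ and /b/ form a stop–stop cluster, so [a] is inserted between them. /k/ and /b/ form a stop–stop cluster, so [a] is inserted between them. → [voitabaugukaboa].
/wuedbuekge/: /d/ and /b/ form a stop–stop cluster, so [a] is inserted between them. /k/ and /g/ form a stop–stop cluster, so [a] is inserted between them. → [wuedabuekage].
/dluodkipboedi/: /d/ and /k/ form a stop–stop cluster, so [a] is inserted between them. /p/ and /b/ form a stop–stop cluster, so [a] is inserted between them. → [dluodakipaboedi].
/foogduiteerupgiku/: /g/ and /d/ form a stop–stop cluster, so [a] is inserted between them. /p/ and /g/ form a stop–stop cluster, so [a] is inserted between them. → [foogaduiteerupagiku].

voitabaugukaboa, wuedabuekage, dluodakipaboedi, foogaduiteerupagiku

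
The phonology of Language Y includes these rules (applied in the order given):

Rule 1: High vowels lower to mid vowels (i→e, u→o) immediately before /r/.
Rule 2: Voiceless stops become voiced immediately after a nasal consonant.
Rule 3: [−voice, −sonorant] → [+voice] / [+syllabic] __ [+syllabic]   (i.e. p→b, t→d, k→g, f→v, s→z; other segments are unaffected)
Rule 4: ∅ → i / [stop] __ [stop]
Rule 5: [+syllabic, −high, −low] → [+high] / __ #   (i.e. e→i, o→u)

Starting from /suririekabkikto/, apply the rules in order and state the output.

soreriegabikikitu

Rule 1 (pre-rhotic lowering): /u/ is a high vowel immediately before /r/, so it lowers to [o]. /i/ is a high vowel immediately before /r/, so it lowers to [e]. /suririekabkikto/ → soreriekabkikto.
Rule 2 (post-nasal voicing): no segment meets the environment; /soreriekabkikto/ is unchanged.
Rule 3 (intervocalic voicing): /k/ is a voiceless obstruent between vowels /e/ and /a/, so it voices to [g]. /soreriekabkikto/ → soreriegabkikto.
Rule 4 (stop-cluster i-epenthesis): /b/ and /k/ form a stop–stop cluster, so [i] is inserted between them. /k/ and /t/ form a stop–stop cluster, so [i] is inserted between them. /soreriegabkikto/ → soreriegabikikito.
Rule 5 (final vowel raising): /o/ is a mid vowel in word-final position, so it raises to [u]. /soreriegabikikito/ → soreriegabikikitu.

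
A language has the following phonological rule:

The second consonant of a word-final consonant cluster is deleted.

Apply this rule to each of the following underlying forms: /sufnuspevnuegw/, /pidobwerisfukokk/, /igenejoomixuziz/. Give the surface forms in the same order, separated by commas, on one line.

sufnuspevnueg, pidobwerisfukok, igenejoomixuziz

/sufnuspevnuegw/: /w/ is the second consonant of a word-final cluster /gw/, so it deletes. → [sufnuspevnueg].
/pidobwerisfukokk/: /k/ is the second consonant of a word-final cluster /kk/, so it deletes. → [pidobwerisfukok].
/igenejoomixuziz/: the rule's environment is not met; surfaces unchanged as [igenejoomixuziz].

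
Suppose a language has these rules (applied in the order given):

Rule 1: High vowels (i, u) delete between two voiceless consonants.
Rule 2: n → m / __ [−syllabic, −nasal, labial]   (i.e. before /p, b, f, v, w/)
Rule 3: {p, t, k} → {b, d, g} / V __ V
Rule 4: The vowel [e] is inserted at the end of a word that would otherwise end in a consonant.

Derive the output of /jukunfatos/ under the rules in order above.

jugumfadose

Rule 1 (high vowel syncope): no segment meets the environment; /jukunfatos/ is unchanged.
Rule 2 (nasal place assimilation): /n/ precedes the labial consonant /f/, so it assimilates in place to [m]. /jukunfatos/ → jukumfatos.
Rule 3 (intervocalic voicing): /k/ is a voiceless stop between vowels /u/ and /u/, so it voices to [g]. /t/ is a voiceless stop between vowels /a/ and /o/, so it voices to [d]. /jukumfatos/ → jugumfados.
Rule 4 (final e-epenthesis): the form ends in the consonant /s/, so [e] is inserted word-finally. /jugumfados/ → jugumfadose.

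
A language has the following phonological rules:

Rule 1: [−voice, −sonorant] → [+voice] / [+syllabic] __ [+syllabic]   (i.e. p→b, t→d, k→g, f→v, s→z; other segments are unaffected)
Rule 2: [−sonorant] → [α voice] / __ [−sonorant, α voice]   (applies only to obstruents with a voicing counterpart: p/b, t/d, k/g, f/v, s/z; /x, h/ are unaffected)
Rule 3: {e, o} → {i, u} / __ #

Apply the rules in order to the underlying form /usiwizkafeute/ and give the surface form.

uziwiskaveudi

Rule 1 (intervocalic voicing): /s/ is a voiceless obstruent between vowels /u/ and /i/, so it voices to [z]. /f/ is a voiceless obstruent between vowels /a/ and /e/, so it voices to [v]. /t/ is a voiceless obstruent between vowels /u/ and /e/, so it voices to [d]. /usiwizkafeute/ → uziwizkaveude.
Rule 2 (regressive voicing assimilation): /z/ precedes the voiceless obstruent /k/, so it devoices to [s] by assimilation. /uziwizkaveude/ → uziwiskaveude.
Rule 3 (final vowel raising): /e/ is a mid vowel in word-final position, so it raises to [i]. /uziwiskaveude/ → uziwiskaveudi.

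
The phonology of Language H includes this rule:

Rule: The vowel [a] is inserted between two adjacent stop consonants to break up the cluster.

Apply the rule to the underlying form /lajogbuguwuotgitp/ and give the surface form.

lajogabuguwuotagitap

/g/ and /b/ form a stop–stop cluster, so [a] is inserted between them.
/t/ and /g/ form a stop–stop cluster, so [a] is inserted between them.
/t/ and /p/ form a stop–stop cluster, so [a] is inserted between them.
Surface form: [lajogabuguwuotagitap].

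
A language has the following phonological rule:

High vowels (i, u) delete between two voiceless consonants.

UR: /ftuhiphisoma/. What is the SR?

fthphsoma

/u/ is a high vowel flanked by voiceless consonants /t/ and /h/, so it deletes.
/i/ is a high vowel flanked by voiceless consonants /h/ and /p/, so it deletes.
/i/ is a high vowel flanked by voiceless consonants /h/ and /s/, so it deletes.
Surface form: [fthphsoma].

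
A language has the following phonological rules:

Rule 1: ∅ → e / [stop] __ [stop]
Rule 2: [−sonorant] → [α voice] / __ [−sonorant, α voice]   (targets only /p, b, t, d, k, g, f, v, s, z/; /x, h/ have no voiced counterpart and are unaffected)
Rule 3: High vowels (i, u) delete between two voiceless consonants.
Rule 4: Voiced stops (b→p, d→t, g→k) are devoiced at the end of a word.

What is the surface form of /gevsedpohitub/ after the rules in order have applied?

gefsedepohtup

Rule 1 (stop-cluster e-epenthesis): /d/ and /p/ form a stop–stop cluster, so [e] is inserted between them. /gevsedpohitub/ → gevsedepohitub.
Rule 2 (regressive voicing assimilation): /v/ precedes the voiceless obstruent /s/, so it devoices to [f] by assimilation. /gevsedepohitub/ → gefsedepohitub.
Rule 3 (high vowel syncope): /i/ is a high vowel flanked by voiceless consonants /h/ and /t/, so it deletes. /gefsedepohitub/ → gefsedepohtub.
Rule 4 (final devoicing): /b/ is a voiced stop in word-final position, so it devoices to [p]. /gefsedepohtub/ → gefsedepohtup.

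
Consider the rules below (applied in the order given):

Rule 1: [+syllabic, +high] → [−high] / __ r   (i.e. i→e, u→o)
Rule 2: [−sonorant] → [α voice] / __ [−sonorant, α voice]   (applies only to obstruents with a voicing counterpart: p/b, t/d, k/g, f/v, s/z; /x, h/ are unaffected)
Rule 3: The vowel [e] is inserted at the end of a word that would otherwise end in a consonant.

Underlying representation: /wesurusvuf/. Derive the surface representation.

Rule 1 (pre-rhotic lowering): /u/ is a high vowel immediately before /r/, so it lowers to [o]. /wesurusvuf/ → wesorusvuf.
Rule 2 (regressive voicing assimilation): /s/ precedes the voiced obstruent /v/, so it voices to [z] by assimilation. /wesorusvuf/ → wesoruzvuf.
Rule 3 (final e-epenthesis): the form ends in the consonant /f/, so [e] is inserted word-finally. /wesoruzvuf/ → wesoruzvufe.

wesoruzvufe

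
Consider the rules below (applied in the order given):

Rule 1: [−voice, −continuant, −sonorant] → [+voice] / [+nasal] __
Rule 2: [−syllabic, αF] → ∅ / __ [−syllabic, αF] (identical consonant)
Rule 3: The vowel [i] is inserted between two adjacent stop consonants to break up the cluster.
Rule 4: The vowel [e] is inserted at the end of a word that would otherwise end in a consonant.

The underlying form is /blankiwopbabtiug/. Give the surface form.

blangiwopibabitiuge

Rule 1 (post-nasal voicing): /k/ is a voiceless stop immediately after the nasal /n/, so it voices to [g]. /blankiwopbabtiug/ → blangiwopbabtiug.
Rule 2 (degemination): no segment meets the environment; /blangiwopbabtiug/ is unchanged.
Rule 3 (stop-cluster i-epenthesis): /p/ and /b/ form a stop–stop cluster, so [i] is inserted between them. /b/ and /t/ form a stop–stop cluster, so [i] is inserted between them. /blangiwopbabtiug/ → blangiwopibabitiug.
Rule 4 (final e-epenthesis): the form ends in the consonant /g/, so [e] is inserted word-finally. /blangiwopibabitiug/ → blangiwopibabitiuge.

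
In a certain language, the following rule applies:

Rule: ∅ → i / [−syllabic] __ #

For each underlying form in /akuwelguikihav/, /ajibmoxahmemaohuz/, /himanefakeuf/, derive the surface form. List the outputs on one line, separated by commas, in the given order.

akuwelguikihavi, ajibmoxahmemaohuzi, himanefakeufi

/akuwelguikihav/: the form ends in the consonant /v/, so [i] is inserted word-finally. → [akuwelguikihavi].
/ajibmoxahmemaohuz/: the form ends in the consonant /z/, so [i] is inserted word-finally. → [ajibmoxahmemaohuzi].
/himanefakeuf/: the form ends in the consonant /f/, so [i] is inserted word-finally. → [himanefakeufi].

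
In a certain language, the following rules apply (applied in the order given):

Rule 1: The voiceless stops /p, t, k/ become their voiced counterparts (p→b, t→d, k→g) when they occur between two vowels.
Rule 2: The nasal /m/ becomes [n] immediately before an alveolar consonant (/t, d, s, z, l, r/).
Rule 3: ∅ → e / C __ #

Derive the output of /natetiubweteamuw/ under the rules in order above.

nadediubwedeamuwe

Rule 1 (intervocalic voicing): /t/ is a voiceless stop between vowels /a/ and /e/, so it voices to [d]. /t/ is a voiceless stop between vowels /e/ and /i/, so it voices to [d]. /t/ is a voiceless stop between vowels /e/ and /e/, so it voices to [d]. /natetiubweteamuw/ → nadediubwedeamuw.
Rule 2 (nasal place assimilation): no segment meets the environment; /nadediubwedeamuw/ is unchanged.
Rule 3 (final e-epenthesis): the form ends in the consonant /w/, so [e] is inserted word-finally. /nadediubwedeamuw/ → nadediubwedeamuwe.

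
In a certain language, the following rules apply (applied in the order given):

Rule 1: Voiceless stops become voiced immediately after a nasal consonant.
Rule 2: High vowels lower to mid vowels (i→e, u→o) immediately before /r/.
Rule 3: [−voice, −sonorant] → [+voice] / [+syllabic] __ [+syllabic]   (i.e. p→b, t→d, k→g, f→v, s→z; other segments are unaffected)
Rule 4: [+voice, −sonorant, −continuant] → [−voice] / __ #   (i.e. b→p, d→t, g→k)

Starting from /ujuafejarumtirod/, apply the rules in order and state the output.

Rule 1 (post-nasal voicing): /t/ is a voiceless stop immediately after the nasal /m/, so it voices to [d]. /ujuafejarumtirod/ → ujuafejarumdirod.
Rule 2 (pre-rhotic lowering): /i/ is a high vowel immediately before /r/, so it lowers to [e]. /ujuafejarumdirod/ → ujuafejarumderod.
Rule 3 (intervocalic voicing): /f/ is a voiceless obstruent between vowels /a/ and /e/, so it voices to [v]. /ujuafejarumderod/ → ujuavejarumderod.
Rule 4 (final devoicing): /d/ is a voiced stop in word-final position, so it devoices to [t]. /ujuavejarumderod/ → ujuavejarumderot.

ujuavejarumderot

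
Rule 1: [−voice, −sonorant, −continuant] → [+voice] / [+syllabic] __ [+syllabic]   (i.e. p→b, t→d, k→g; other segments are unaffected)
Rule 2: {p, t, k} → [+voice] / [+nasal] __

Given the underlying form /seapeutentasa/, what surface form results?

seabeudendasa

Rule 1 (intervocalic voicing): /p/ is a voiceless stop between vowels /a/ and /e/, so it voices to [b]. /t/ is a voiceless stop between vowels /u/ and /e/, so it voices to [d]. /seapeutentasa/ → seabeudentasa.
Rule 2 (post-nasal voicing): /t/ is a voiceless stop immediately after the nasal /n/, so it voices to [d]. /seabeudentasa/ → seabeudendasa.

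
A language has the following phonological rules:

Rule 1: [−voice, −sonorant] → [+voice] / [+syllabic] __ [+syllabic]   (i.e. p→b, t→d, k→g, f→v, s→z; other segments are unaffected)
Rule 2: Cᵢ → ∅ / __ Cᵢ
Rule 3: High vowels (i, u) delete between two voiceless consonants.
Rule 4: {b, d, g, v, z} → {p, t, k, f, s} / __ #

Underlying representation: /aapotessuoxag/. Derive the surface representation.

Rule 1 (intervocalic voicing): /p/ is a voiceless obstruent between vowels /a/ and /o/, so it voices to [b]. /t/ is a voiceless obstruent between vowels /o/ and /e/, so it voices to [d]. /aapotessuoxag/ → aabodessuoxag.
Rule 2 (degemination): /ss/ is a geminate; the first /s/ deletes. /aabodessuoxag/ → aabodesuoxag.
Rule 3 (high vowel syncope): no segment meets the environment; /aabodesuoxag/ is unchanged.
Rule 4 (final devoicing): /g/ is a voiced obstruent in word-final position, so it devoices to [k]. /aabodesuoxag/ → aabodesuoxak.

aabodesuoxak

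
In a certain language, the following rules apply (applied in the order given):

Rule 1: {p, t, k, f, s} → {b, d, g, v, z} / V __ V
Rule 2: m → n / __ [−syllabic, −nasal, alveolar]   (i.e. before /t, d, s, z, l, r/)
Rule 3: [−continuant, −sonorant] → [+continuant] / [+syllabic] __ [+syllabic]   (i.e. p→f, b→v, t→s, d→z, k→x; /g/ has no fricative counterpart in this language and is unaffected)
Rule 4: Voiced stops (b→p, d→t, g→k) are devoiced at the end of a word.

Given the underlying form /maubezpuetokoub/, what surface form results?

mauvezpuezogoup

Rule 1 (intervocalic voicing): /t/ is a voiceless obstruent between vowels /e/ and /o/, so it voices to [d]. /k/ is a voiceless obstruent between vowels /o/ and /o/, so it voices to [g]. /maubezpuetokoub/ → maubezpuedogoub.
Rule 2 (nasal place assimilation): no segment meets the environment; /maubezpuedogoub/ is unchanged.
Rule 3 (intervocalic spirantization): /b/ is a stop between vowels /u/ and /e/, so it spirantizes to the fricative [v]. /d/ is a stop between vowels /e/ and /o/, so it spirantizes to the fricative [z]. /maubezpuedogoub/ → mauvezpuezogoub.
Rule 4 (final devoicing): /b/ is a voiced stop in word-final position, so it devoices to [p]. /mauvezpuezogoub/ → mauvezpuezogoup.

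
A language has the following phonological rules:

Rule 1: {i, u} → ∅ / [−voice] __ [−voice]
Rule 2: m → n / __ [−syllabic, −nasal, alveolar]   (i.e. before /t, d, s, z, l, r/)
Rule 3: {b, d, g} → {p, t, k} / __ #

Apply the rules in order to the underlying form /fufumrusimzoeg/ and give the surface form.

ffunrusinzoek

Rule 1 (high vowel syncope): /u/ is a high vowel flanked by voiceless consonants /f/ and /f/, so it deletes. /fufumrusimzoeg/ → ffumrusimzoeg.
Rule 2 (nasal place assimilation): /m/ precedes the alveolar consonant /r/, so it assimilates in place to [n]. /m/ precedes the alveolar consonant /z/, so it assimilates in place to [n]. /ffumrusimzoeg/ → ffunrusinzoeg.
Rule 3 (final devoicing): /g/ is a voiced stop in word-final position, so it devoices to [k]. /ffunrusinzoeg/ → ffunrusinzoek.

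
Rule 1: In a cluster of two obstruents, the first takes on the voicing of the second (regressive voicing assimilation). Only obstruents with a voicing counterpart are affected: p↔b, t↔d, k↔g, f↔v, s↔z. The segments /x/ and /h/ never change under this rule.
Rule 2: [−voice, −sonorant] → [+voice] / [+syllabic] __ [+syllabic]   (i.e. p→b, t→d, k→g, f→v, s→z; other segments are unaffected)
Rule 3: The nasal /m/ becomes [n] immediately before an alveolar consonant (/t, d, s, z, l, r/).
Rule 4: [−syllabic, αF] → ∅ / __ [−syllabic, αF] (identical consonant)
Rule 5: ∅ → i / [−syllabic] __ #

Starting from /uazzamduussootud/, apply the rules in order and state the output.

uazanduusoodudi

Rule 1 (regressive voicing assimilation): no segment meets the environment; /uazzamduussootud/ is unchanged.
Rule 2 (intervocalic voicing): /t/ is a voiceless obstruent between vowels /o/ and /u/, so it voices to [d]. /uazzamduussootud/ → uazzamduussoodud.
Rule 3 (nasal place assimilation): /m/ precedes the alveolar consonant /d/, so it assimilates in place to [n]. /uazzamduussoodud/ → uazzanduussoodud.
Rule 4 (degemination): /zz/ is a geminate; the first /z/ deletes. /ss/ is a geminate; the first /s/ deletes. /uazzanduussoodud/ → uazanduusoodud.
Rule 5 (final i-epenthesis): the form ends in the consonant /d/, so [i] is inserted word-finally. /uazanduusoodud/ → uazanduusoodudi.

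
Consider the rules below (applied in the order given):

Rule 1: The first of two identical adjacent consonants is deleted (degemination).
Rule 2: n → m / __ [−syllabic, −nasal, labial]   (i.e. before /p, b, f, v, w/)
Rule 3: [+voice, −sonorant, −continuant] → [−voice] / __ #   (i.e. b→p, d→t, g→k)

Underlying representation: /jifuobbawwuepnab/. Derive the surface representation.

Rule 1 (degemination): /bb/ is a geminate; the first /b/ deletes. /ww/ is a geminate; the first /w/ deletes. /jifuobbawwuepnab/ → jifuobawuepnab.
Rule 2 (nasal place assimilation): no segment meets the environment; /jifuobawuepnab/ is unchanged.
Rule 3 (final devoicing): /b/ is a voiced stop in word-final position, so it devoices to [p]. /jifuobawuepnab/ → jifuobawuepnap.

jifuobawuepnap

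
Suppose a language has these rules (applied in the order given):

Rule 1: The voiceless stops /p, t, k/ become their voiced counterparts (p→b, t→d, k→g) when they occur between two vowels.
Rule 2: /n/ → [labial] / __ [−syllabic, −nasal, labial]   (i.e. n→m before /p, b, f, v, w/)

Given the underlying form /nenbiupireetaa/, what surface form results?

nembiubireedaa

Rule 1 (intervocalic voicing): /p/ is a voiceless stop between vowels /u/ and /i/, so it voices to [b]. /t/ is a voiceless stop between vowels /e/ and /a/, so it voices to [d]. /nenbiupireetaa/ → nenbiubireedaa.
Rule 2 (nasal place assimilation): /n/ precedes the labial consonant /b/, so it assimilates in place to [m]. /nenbiubireedaa/ → nembiubireedaa.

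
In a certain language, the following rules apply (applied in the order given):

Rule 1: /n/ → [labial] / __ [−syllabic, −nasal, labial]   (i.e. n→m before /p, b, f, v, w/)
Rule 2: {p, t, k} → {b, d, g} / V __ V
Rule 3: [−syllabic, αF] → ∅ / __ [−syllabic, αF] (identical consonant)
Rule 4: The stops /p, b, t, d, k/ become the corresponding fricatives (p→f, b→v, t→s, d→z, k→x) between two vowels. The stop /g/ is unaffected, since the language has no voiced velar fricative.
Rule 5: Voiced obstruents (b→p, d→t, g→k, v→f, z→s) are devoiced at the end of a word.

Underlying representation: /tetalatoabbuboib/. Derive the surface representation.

Rule 1 (nasal place assimilation): no segment meets the environment; /tetalatoabbuboib/ is unchanged.
Rule 2 (intervocalic voicing): /t/ is a voiceless stop between vowels /e/ and /a/, so it voices to [d]. /t/ is a voiceless stop between vowels /a/ and /o/, so it voices to [d]. /tetalatoabbuboib/ → tedaladoabbuboib.
Rule 3 (degemination): /bb/ is a geminate; the first /b/ deletes. /tedaladoabbuboib/ → tedaladoabuboib.
Rule 4 (intervocalic spirantization): /d/ is a stop between vowels /e/ and /a/, so it spirantizes to the fricative [z]. /d/ is a stop between vowels /a/ and /o/, so it spirantizes to the fricative [z]. /b/ is a stop between vowels /a/ and /u/, so it spirantizes to the fricative [v]. /b/ is a stop between vowels /u/ and /o/, so it spirantizes to the fricative [v]. /tedaladoabuboib/ → tezalazoavuvoib.
Rule 5 (final devoicing): /b/ is a voiced obstruent in word-final position, so it devoices to [p]. /tezalazoavuvoib/ → tezalazoavuvoip.

tezalazoavuvoip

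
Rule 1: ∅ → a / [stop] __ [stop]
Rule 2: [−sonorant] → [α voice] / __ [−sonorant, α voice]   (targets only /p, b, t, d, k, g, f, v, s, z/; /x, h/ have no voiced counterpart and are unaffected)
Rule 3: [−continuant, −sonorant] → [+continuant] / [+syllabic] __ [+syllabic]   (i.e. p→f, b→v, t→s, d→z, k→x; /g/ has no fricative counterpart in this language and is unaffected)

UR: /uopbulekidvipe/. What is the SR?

uofavulexidvife

Rule 1 (stop-cluster a-epenthesis): /p/ and /b/ form a stop–stop cluster, so [a] is inserted between them. /uopbulekidvipe/ → uopabulekidvipe.
Rule 2 (regressive voicing assimilation): no segment meets the environment; /uopabulekidvipe/ is unchanged.
Rule 3 (intervocalic spirantization): /p/ is a stop between vowels /o/ and /a/, so it spirantizes to the fricative [f]. /b/ is a stop between vowels /a/ and /u/, so it spirantizes to the fricative [v]. /k/ is a stop between vowels /e/ and /i/, so it spirantizes to the fricative [x]. /p/ is a stop between vowels /i/ and /e/, so it spirantizes to the fricative [f]. /uopabulekidvipe/ → uofavulexidvife.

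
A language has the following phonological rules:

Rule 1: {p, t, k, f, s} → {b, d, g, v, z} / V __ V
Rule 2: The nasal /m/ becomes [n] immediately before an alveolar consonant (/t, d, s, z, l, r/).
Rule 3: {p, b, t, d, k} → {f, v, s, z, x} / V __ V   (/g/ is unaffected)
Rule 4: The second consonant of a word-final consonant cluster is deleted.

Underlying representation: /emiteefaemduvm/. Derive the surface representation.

Rule 1 (intervocalic voicing): /t/ is a voiceless obstruent between vowels /i/ and /e/, so it voices to [d]. /f/ is a voiceless obstruent between vowels /e/ and /a/, so it voices to [v]. /emiteefaemduvm/ → emideevaemduvm.
Rule 2 (nasal place assimilation): /m/ precedes the alveolar consonant /d/, so it assimilates in place to [n]. /emideevaemduvm/ → emideevaenduvm.
Rule 3 (intervocalic spirantization): /d/ is a stop between vowels /i/ and /e/, so it spirantizes to the fricative [z]. /emideevaenduvm/ → emizeevaenduvm.
Rule 4 (final cluster simplification): /m/ is the second consonant of a word-final cluster /vm/, so it deletes. /emizeevaenduvm/ → emizeevaenduv.

emizeevaenduv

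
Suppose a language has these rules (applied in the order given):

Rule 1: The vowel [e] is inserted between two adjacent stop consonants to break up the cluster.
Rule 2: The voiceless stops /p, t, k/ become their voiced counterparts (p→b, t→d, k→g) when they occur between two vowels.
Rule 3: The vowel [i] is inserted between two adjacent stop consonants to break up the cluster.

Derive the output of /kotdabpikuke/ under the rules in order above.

kodedabebiguge

Rule 1 (stop-cluster e-epenthesis): /t/ and /d/ form a stop–stop cluster, so [e] is inserted between them. /b/ and /p/ form a stop–stop cluster, so [e] is inserted between them. /kotdabpikuke/ → kotedabepikuke.
Rule 2 (intervocalic voicing): /t/ is a voiceless stop between vowels /o/ and /e/, so it voices to [d]. /p/ is a voiceless stop between vowels /e/ and /i/, so it voices to [b]. /k/ is a voiceless stop between vowels /i/ and /u/, so it voices to [g]. /k/ is a voiceless stop between vowels /u/ and /e/, so it voices to [g]. /kotedabepikuke/ → kodedabebiguge.
Rule 3 (stop-cluster i-epenthesis): no segment meets the environment; /kodedabebiguge/ is unchanged.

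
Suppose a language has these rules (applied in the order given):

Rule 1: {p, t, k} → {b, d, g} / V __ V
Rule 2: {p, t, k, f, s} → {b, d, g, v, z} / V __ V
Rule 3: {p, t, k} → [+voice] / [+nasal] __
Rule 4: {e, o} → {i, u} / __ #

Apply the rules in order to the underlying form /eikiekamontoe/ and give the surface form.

Rule 1 (intervocalic voicing): /k/ is a voiceless stop between vowels /i/ and /i/, so it voices to [g]. /k/ is a voiceless stop between vowels /e/ and /a/, so it voices to [g]. /eikiekamontoe/ → eigiegamontoe.
Rule 2 (intervocalic voicing): no segment meets the environment; /eigiegamontoe/ is unchanged.
Rule 3 (post-nasal voicing): /t/ is a voiceless stop immediately after the nasal /n/, so it voices to [d]. /eigiegamontoe/ → eigiegamondoe.
Rule 4 (final vowel raising): /e/ is a mid vowel in word-final position, so it raises to [i]. /eigiegamondoe/ → eigiegamondoi.

eigiegamondoi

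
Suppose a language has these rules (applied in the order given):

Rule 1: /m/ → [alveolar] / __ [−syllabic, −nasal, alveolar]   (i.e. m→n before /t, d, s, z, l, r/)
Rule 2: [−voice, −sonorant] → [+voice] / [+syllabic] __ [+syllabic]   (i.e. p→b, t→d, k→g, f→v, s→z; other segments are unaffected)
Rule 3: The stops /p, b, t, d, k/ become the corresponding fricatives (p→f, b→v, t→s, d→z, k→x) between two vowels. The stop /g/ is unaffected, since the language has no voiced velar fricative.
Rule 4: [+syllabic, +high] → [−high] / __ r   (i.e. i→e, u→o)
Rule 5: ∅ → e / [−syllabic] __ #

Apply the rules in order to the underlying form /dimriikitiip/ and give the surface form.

Rule 1 (nasal place assimilation): /m/ precedes the alveolar consonant /r/, so it assimilates in place to [n]. /dimriikitiip/ → dinriikitiip.
Rule 2 (intervocalic voicing): /k/ is a voiceless obstruent between vowels /i/ and /i/, so it voices to [g]. /t/ is a voiceless obstruent between vowels /i/ and /i/, so it voices to [d]. /dinriikitiip/ → dinriigidiip.
Rule 3 (intervocalic spirantization): /d/ is a stop between vowels /i/ and /i/, so it spirantizes to the fricative [z]. /dinriigidiip/ → dinriigiziip.
Rule 4 (pre-rhotic lowering): no segment meets the environment; /dinriigiziip/ is unchanged.
Rule 5 (final e-epenthesis): the form ends in the consonant /p/, so [e] is inserted word-finally. /dinriigiziip/ → dinriigiziipe.

dinriigiziipe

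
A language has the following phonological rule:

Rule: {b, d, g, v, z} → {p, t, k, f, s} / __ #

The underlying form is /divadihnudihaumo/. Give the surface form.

divadihnudihaumo

No segment of /divadihnudihaumo/ meets the structural description of the rule, so the form surfaces unchanged.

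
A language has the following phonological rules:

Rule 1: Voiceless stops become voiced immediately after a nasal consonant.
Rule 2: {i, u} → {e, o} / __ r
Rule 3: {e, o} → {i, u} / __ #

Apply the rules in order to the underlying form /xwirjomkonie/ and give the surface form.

Rule 1 (post-nasal voicing): /k/ is a voiceless stop immediately after the nasal /m/, so it voices to [g]. /xwirjomkonie/ → xwirjomgonie.
Rule 2 (pre-rhotic lowering): /i/ is a high vowel immediately before /r/, so it lowers to [e]. /xwirjomgonie/ → xwerjomgonie.
Rule 3 (final vowel raising): /e/ is a mid vowel in word-final position, so it raises to [i]. /xwerjomgonie/ → xwerjomgonii.

xwerjomgonii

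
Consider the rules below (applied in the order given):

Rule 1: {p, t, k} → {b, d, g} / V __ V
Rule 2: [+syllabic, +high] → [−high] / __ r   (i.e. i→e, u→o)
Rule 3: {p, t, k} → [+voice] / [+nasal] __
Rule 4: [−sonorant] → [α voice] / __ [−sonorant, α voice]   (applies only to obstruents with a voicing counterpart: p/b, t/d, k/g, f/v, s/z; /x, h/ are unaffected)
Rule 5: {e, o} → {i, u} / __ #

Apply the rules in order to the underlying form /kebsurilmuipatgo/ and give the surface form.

kepsorilmuibadgu

Rule 1 (intervocalic voicing): /p/ is a voiceless stop between vowels /i/ and /a/, so it voices to [b]. /kebsurilmuipatgo/ → kebsurilmuibatgo.
Rule 2 (pre-rhotic lowering): /u/ is a high vowel immediately before /r/, so it lowers to [o]. /kebsurilmuibatgo/ → kebsorilmuibatgo.
Rule 3 (post-nasal voicing): no segment meets the environment; /kebsorilmuibatgo/ is unchanged.
Rule 4 (regressive voicing assimilation): /b/ precedes the voiceless obstruent /s/, so it devoices to [p] by assimilation. /t/ precedes the voiced obstruent /g/, so it voices to [d] by assimilation. /kebsorilmuibatgo/ → kepsorilmuibadgo.
Rule 5 (final vowel raising): /o/ is a mid vowel in word-final position, so it raises to [u]. /kepsorilmuibadgo/ → kepsorilmuibadgu.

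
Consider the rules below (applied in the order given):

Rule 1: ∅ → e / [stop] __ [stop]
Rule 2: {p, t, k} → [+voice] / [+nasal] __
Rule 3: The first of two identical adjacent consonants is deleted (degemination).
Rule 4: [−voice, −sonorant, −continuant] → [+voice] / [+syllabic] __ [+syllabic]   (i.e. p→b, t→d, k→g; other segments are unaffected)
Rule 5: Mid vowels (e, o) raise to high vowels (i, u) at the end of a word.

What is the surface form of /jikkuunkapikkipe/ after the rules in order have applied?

Rule 1 (stop-cluster e-epenthesis): /k/ and /k/ form a stop–stop cluster, so [e] is inserted between them. /k/ and /k/ form a stop–stop cluster, so [e] is inserted between them. /jikkuunkapikkipe/ → jikekuunkapikekipe.
Rule 2 (post-nasal voicing): /k/ is a voiceless stop immediately after the nasal /n/, so it voices to [g]. /jikekuunkapikekipe/ → jikekuungapikekipe.
Rule 3 (degemination): no segment meets the environment; /jikekuungapikekipe/ is unchanged.
Rule 4 (intervocalic voicing): /k/ is a voiceless stop between vowels /i/ and /e/, so it voices to [g]. /k/ is a voiceless stop between vowels /e/ and /u/, so it voices to [g]. /p/ is a voiceless stop between vowels /a/ and /i/, so it voices to [b]. /k/ is a voiceless stop between vowels /i/ and /e/, so it voices to [g]. /k/ is a voiceless stop between vowels /e/ and /i/, so it voices to [g]. /p/ is a voiceless stop between vowels /i/ and /e/, so it voices to [b]. /jikekuungapikekipe/ → jigeguungabigegibe.
Rule 5 (final vowel raising): /e/ is a mid vowel in word-final position, so it raises to [i]. /jigeguungabigegibe/ → jigeguungabigegibi.

jigeguungabigegibi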